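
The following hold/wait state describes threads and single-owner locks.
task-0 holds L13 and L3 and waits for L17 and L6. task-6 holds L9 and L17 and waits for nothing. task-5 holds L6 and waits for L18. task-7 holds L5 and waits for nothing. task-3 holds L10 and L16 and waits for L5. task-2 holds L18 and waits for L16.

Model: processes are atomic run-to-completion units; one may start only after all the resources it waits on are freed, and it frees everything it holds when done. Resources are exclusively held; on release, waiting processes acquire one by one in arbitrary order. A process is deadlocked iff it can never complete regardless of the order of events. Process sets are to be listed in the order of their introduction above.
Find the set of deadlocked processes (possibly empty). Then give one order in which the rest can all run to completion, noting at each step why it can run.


Nothing here is deadlocked.
Key observation: every chain of waits terminates; starting from the processes that wait on nothing, all the rest unlock in turn.
The rest can finish in the order task-7, task-3, task-6, task-2, task-5, task-0.
Walking it through:
  task-7 waits on nothing -> runs at once and releases L5
  run task-3 (all its waits — L5 — are resolved); releases L10 and L16
  task-6 waits on nothing -> runs at once and releases L9 and L17
  run task-2 (all its waits — L16 — are resolved); releases L18
  run task-5 (all its waits — L18 — are resolved); releases L6
  run task-0 (all its waits — L17 and L6 — are resolved); releases L13 and L3


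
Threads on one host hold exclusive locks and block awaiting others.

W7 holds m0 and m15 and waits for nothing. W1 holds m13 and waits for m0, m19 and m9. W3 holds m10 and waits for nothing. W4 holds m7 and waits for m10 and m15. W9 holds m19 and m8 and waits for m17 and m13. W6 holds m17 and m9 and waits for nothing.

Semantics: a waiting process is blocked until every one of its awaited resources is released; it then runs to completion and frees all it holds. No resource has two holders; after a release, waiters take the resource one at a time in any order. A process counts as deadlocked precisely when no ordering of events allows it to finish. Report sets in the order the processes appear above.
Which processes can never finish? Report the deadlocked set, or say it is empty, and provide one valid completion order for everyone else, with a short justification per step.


The deadlocked set is W1 and W9.
Key observation: the wait chain closes on itself along W1 -> W9 -> W1; no other process is dragged down with it.
One completion order for the rest: W7, W6, W3, W4.
Verifying each step:
  run W7 (it waits on nothing); releases m0 and m15
  run W6 (it waits on nothing); releases m17 and m9
  run W3 (it waits on nothing); releases m10
  W4 waits on m10 and m15 — all released -> runs and releases m7


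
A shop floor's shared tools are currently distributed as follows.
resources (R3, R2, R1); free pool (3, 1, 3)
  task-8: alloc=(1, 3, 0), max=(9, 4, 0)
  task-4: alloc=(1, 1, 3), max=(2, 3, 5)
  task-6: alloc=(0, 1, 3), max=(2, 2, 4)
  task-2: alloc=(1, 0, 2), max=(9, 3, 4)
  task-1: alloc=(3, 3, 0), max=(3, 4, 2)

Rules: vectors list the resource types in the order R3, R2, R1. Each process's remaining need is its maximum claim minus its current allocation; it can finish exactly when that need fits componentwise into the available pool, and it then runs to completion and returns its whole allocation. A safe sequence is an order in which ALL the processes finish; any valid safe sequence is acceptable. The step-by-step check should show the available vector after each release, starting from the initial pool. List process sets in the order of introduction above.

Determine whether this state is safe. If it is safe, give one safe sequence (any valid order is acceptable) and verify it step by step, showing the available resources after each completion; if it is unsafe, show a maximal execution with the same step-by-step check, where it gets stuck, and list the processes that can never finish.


UNSAFE — no complete ordering exists.
Key observation: after task-1, task-6, task-4 complete, (7, 6, 9) is the best the pool ever gets, yet each leftover process wants more R3.
Going as far as possible: task-1, task-6, task-4; after that, nothing fits. Step-by-step check:
  pool = (3, 1, 3)
  task-1: need (0, 1, 2) fits (3, 1, 3); releases (3, 3, 0), pool now (6, 4, 3)
  task-6: need (2, 1, 1) fits (6, 4, 3); releases (0, 1, 3), pool now (6, 5, 6)
  task-4: need (1, 2, 2) fits (6, 5, 6); releases (1, 1, 3), pool now (7, 6, 9)
  task-8 cannot run: need (8, 1, 0) vs free (7, 6, 9) (insufficient R3)
  task-2 cannot run: need (8, 3, 2) vs free (7, 6, 9) (insufficient R3)
Processes that can never finish: task-8 and task-2.


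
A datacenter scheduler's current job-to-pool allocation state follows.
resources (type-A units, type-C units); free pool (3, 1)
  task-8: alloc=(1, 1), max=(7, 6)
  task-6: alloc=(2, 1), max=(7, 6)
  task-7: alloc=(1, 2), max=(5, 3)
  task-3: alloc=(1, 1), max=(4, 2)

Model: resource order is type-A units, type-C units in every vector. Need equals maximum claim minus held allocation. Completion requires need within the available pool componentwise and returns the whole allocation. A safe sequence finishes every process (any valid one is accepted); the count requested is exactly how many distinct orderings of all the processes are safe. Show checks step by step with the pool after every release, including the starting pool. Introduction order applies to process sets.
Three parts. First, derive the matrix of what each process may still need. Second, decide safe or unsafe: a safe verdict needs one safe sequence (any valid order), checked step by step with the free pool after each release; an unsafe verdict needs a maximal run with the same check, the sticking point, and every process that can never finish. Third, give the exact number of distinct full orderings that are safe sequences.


(1) Outstanding need per process (order type-A units, type-C units):
  task-8: (6, 5)
  task-6: (5, 5)
  task-7: (4, 1)
  task-3: (3, 1)
(2) UNSAFE — no complete ordering exists.
Key observation: once task-3, task-7 finish, the pool peaks at (5, 4) — and every remaining process still needs more type-C units than that.
Going as far as possible: task-3, task-7; after that, nothing fits. Check, step by step:
  pool = (3, 1)
  task-3 needs (3, 1) <= (3, 1) -> finishes; pool += (1, 1) = (4, 2)
  task-7 needs (4, 1) <= (4, 2) -> finishes; pool += (1, 2) = (5, 4)
  task-8 still needs (6, 5) but only (5, 4) is free — short on type-A units and type-C units
  task-6 still needs (5, 5) but only (5, 4) is free — short on type-C units
Processes that can never finish: task-8 and task-6.
(3) Precisely 0 of the possible complete orderings are safe sequences.


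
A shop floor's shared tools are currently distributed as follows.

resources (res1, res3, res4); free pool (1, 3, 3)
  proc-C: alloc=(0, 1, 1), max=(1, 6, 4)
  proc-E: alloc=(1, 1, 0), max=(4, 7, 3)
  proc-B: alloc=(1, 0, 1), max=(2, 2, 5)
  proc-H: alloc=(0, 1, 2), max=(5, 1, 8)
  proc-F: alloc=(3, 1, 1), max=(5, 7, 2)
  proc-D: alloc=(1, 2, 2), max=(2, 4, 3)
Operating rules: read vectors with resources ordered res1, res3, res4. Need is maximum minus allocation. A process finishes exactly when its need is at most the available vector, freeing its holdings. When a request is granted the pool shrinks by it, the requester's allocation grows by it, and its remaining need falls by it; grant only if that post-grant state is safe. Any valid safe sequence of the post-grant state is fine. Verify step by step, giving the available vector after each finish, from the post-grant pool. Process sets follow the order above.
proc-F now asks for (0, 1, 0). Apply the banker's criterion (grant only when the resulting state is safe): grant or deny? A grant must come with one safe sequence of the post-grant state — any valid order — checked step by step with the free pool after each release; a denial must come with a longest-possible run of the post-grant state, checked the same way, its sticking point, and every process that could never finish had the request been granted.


DENY — the pretend-granted state is unsafe.
Key observation: after proc-D, proc-B the pool peaks at (3, 4, 6), and each blocked process is short somewhere: proc-C on res3; proc-E on res3; proc-H on res1; proc-F on res3.
On the post-grant state, proc-D, proc-B is a maximal run — nothing extends it. Step-by-step check:
  pool = (1, 2, 3)
  proc-D needs (1, 2, 1) <= (1, 2, 3) -> finishes; pool += (1, 2, 2) = (2, 4, 5)
  proc-B needs (1, 2, 4) <= (2, 4, 5) -> finishes; pool += (1, 0, 1) = (3, 4, 6)
  proc-C cannot run: need (1, 5, 3) vs free (3, 4, 6) (insufficient res3)
  proc-E cannot run: need (3, 6, 3) vs free (3, 4, 6) (insufficient res3)
  proc-H cannot run: need (5, 0, 6) vs free (3, 4, 6) (insufficient res1)
  proc-F cannot run: need (2, 5, 1) vs free (3, 4, 6) (insufficient res3)
Post-grant, the permanently blocked set is proc-C, proc-E, proc-H and proc-F.


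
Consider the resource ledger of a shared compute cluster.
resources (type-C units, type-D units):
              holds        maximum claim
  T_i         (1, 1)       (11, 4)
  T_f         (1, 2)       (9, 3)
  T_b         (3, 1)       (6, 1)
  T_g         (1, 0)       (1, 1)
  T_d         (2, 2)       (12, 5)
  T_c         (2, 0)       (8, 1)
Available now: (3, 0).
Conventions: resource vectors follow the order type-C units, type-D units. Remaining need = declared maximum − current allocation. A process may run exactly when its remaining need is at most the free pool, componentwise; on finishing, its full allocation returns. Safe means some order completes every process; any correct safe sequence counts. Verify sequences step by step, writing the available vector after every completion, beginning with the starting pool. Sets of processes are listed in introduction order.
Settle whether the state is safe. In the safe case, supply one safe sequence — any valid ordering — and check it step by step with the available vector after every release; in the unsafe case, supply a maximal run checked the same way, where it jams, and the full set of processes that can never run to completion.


The state is SAFE; one workable sequence: T_b, T_c, T_f, T_g, T_d, T_i.
Key observation: reading the order forward, T_b is the first process whose need (3, 0) meets the free pool (3, 0) exactly on a resource it requests.
Verifying each step:
  pool = (3, 0)
  run T_b (needs (3, 0), free (3, 0)); after release of (3, 1) the pool is (6, 1)
  run T_c (needs (6, 1), free (6, 1)); after release of (2, 0) the pool is (8, 1)
  run T_f (needs (8, 1), free (8, 1)); after release of (1, 2) the pool is (9, 3)
  run T_g (needs (0, 1), free (9, 3)); after release of (1, 0) the pool is (10, 3)
  run T_d (needs (10, 3), free (10, 3)); after release of (2, 2) the pool is (12, 5)
  run T_i (needs (10, 3), free (12, 5)); after release of (1, 1) the pool is (13, 6)


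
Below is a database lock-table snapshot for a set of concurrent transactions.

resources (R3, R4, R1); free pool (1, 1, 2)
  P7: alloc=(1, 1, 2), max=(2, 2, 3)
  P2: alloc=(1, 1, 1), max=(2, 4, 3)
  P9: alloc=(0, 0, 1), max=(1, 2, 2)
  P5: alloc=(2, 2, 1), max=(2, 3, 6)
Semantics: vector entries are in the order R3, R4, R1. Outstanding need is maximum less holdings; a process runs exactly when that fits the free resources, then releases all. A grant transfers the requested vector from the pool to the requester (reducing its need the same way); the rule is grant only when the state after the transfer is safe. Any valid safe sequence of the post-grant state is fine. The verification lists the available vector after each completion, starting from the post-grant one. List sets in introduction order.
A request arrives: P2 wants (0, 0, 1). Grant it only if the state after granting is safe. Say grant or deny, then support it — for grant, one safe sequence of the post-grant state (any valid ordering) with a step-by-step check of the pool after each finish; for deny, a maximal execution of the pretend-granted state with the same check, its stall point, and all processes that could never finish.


DENY. Granting would leave the state unsafe.
Key observation: after P7, P9 the pool peaks at (2, 2, 4), and each blocked process is short somewhere: P2 on R4; P5 on R1.
After a pretend grant, a maximal execution: P7, P9 — then nothing else fits. Verifying each step:
  pool = (1, 1, 1)
  run P7 (needs (1, 1, 1), free (1, 1, 1)); after release of (1, 1, 2) the pool is (2, 2, 3)
  run P9 (needs (1, 2, 1), free (2, 2, 3)); after release of (0, 0, 1) the pool is (2, 2, 4)
  P2 cannot run: need (1, 3, 1) vs free (2, 2, 4) (insufficient R4)
  P5 cannot run: need (0, 1, 5) vs free (2, 2, 4) (insufficient R1)
Processes that could never finish after the grant: P2 and P5.


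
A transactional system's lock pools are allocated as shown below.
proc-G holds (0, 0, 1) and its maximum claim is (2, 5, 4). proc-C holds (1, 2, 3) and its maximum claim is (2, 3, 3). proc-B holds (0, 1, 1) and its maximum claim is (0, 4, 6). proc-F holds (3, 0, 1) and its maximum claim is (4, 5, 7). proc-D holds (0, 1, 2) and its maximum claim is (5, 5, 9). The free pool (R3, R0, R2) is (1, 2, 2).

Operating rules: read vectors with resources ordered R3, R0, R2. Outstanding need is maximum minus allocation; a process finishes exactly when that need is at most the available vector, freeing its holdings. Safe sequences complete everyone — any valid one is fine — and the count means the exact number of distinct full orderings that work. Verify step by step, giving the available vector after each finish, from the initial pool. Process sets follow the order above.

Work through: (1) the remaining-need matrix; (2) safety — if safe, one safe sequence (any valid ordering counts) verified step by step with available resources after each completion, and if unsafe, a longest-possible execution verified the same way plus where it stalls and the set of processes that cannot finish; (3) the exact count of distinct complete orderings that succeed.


(1) Remaining need (order R3, R0, R2):
  proc-G: (2, 5, 3)
  proc-C: (1, 1, 0)
  proc-B: (0, 3, 5)
  proc-F: (1, 5, 6)
  proc-D: (5, 4, 7)
(2) SAFE, for example via the order proc-C, proc-B, proc-F, proc-G, proc-D.
Key observation: the order's first zero-slack moment is proc-C ((1, 1, 0) needed, (1, 2, 2) free — a requested resource with nothing to spare).
Verifying each step:
  pool = (1, 2, 2)
  proc-C: need (1, 1, 0) fits (1, 2, 2); releases (1, 2, 3), pool now (2, 4, 5)
  proc-B: need (0, 3, 5) fits (2, 4, 5); releases (0, 1, 1), pool now (2, 5, 6)
  proc-F: need (1, 5, 6) fits (2, 5, 6); releases (3, 0, 1), pool now (5, 5, 7)
  proc-G: need (2, 5, 3) fits (5, 5, 7); releases (0, 0, 1), pool now (5, 5, 8)
  proc-D: need (5, 4, 7) fits (5, 5, 8); releases (0, 1, 2), pool now (5, 6, 10)
(3) The exact count: 3 of the possible complete orderings are safe sequences.


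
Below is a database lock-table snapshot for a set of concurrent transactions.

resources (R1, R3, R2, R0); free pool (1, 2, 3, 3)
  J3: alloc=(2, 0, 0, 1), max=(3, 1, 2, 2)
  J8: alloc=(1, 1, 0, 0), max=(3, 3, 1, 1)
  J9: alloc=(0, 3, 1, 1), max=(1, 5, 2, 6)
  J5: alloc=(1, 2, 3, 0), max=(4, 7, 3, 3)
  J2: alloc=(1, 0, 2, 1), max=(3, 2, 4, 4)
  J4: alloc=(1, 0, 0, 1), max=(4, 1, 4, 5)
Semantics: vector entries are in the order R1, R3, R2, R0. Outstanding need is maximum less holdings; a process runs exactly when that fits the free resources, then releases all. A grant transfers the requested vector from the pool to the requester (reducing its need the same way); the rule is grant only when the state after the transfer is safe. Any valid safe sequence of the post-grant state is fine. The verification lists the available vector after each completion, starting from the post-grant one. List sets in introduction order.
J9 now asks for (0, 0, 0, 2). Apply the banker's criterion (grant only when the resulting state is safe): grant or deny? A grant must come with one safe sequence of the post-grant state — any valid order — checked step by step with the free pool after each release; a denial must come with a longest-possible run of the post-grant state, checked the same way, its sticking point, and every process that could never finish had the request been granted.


DENY. Granting would leave the state unsafe.
Key observation: the wall is R0: completing J3, J8 brings the pool only to (4, 3, 3, 2), and all the rest need more.
Pretend the grant happened; the run J3, J8 goes as far as possible. Walking it through:
  pool = (1, 2, 3, 1)
  run J3 (needs (1, 1, 2, 1), free (1, 2, 3, 1)); after release of (2, 0, 0, 1) the pool is (3, 2, 3, 2)
  run J8 (needs (2, 2, 1, 1), free (3, 2, 3, 2)); after release of (1, 1, 0, 0) the pool is (4, 3, 3, 2)
  J9 cannot run: need (1, 2, 1, 3) vs free (4, 3, 3, 2) (insufficient R0)
  J5 cannot run: need (3, 5, 0, 3) vs free (4, 3, 3, 2) (insufficient R3 and R0)
  J2 cannot run: need (2, 2, 2, 3) vs free (4, 3, 3, 2) (insufficient R0)
  J4 cannot run: need (3, 1, 4, 4) vs free (4, 3, 3, 2) (insufficient R2 and R0)
Processes that could never finish after the grant: J9, J5, J2 and J4.


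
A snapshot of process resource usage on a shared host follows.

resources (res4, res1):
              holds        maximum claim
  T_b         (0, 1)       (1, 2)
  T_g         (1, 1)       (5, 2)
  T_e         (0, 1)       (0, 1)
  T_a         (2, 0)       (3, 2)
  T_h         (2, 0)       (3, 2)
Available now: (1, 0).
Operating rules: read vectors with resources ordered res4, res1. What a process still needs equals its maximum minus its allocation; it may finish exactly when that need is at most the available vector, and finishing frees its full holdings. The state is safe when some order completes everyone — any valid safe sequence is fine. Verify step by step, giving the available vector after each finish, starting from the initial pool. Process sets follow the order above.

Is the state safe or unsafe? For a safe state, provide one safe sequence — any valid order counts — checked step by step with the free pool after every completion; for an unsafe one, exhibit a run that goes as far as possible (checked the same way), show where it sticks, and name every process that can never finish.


The state is SAFE; one workable sequence: T_e, T_b, T_a, T_h, T_g.
Key observation: T_b marks the first exact bind of the order: its need (1, 1) fits the free (1, 1) with zero slack on a requested resource.
Verifying each step:
  pool = (1, 0)
  T_e: need (0, 0) fits (1, 0); releases (0, 1), pool now (1, 1)
  T_b: need (1, 1) fits (1, 1); releases (0, 1), pool now (1, 2)
  T_a: need (1, 2) fits (1, 2); releases (2, 0), pool now (3, 2)
  T_h: need (1, 2) fits (3, 2); releases (2, 0), pool now (5, 2)
  T_g: need (4, 1) fits (5, 2); releases (1, 1), pool now (6, 3)


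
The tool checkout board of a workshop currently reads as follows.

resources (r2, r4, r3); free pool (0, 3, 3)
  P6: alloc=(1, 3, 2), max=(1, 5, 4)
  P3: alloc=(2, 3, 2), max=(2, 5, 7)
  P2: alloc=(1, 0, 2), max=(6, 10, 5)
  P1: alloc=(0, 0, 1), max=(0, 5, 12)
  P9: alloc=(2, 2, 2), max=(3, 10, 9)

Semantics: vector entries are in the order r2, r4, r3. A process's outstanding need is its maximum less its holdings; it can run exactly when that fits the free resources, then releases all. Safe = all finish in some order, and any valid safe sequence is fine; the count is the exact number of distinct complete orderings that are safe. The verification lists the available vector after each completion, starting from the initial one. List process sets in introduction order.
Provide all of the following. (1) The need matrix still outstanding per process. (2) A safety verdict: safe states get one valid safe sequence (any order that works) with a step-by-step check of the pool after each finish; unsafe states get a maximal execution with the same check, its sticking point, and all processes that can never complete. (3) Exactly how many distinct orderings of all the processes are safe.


(1) Outstanding need per process (order r2, r4, r3):
  P6: (0, 2, 2)
  P3: (0, 2, 5)
  P2: (5, 10, 3)
  P1: (0, 5, 11)
  P9: (1, 8, 7)
(2) The state is SAFE; one workable sequence: P6, P3, P9, P2, P1.
Key observation: reading the order forward, P3 is the first process whose need (0, 2, 5) meets the free pool (1, 6, 5) exactly on a resource it requests.
Walking it through:
  pool = (0, 3, 3)
  P6 needs (0, 2, 2) <= (0, 3, 3) -> finishes; pool += (1, 3, 2) = (1, 6, 5)
  P3 needs (0, 2, 5) <= (1, 6, 5) -> finishes; pool += (2, 3, 2) = (3, 9, 7)
  P9 needs (1, 8, 7) <= (3, 9, 7) -> finishes; pool += (2, 2, 2) = (5, 11, 9)
  P2 needs (5, 10, 3) <= (5, 11, 9) -> finishes; pool += (1, 0, 2) = (6, 11, 11)
  P1 needs (0, 5, 11) <= (6, 11, 11) -> finishes; pool += (0, 0, 1) = (6, 11, 12)
(3) Precisely 1 of the possible complete orderings is a safe sequence.


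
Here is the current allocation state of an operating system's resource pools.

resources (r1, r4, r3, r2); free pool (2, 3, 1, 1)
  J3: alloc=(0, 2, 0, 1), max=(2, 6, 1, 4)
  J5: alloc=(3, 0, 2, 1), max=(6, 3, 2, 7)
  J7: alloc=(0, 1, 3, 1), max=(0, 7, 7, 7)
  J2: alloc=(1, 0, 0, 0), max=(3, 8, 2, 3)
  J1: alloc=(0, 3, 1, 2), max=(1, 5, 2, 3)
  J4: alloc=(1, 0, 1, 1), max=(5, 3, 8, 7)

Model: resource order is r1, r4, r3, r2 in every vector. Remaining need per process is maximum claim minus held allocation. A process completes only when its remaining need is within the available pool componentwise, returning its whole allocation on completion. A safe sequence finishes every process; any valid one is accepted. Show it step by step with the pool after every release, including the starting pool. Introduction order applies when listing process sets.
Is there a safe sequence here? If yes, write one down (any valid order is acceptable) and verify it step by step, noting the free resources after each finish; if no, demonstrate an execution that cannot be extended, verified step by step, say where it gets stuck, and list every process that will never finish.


UNSAFE — no complete ordering exists.
Key observation: the pool after J1, J3, J2 is (3, 8, 2, 4); every surviving request exceeds it in r2, so progress ends there.
Going as far as possible: J1, J3, J2; after that, nothing fits. Step-by-step check:
  pool = (2, 3, 1, 1)
  J1 needs (1, 2, 1, 1) <= (2, 3, 1, 1) -> finishes; pool += (0, 3, 1, 2) = (2, 6, 2, 3)
  J3 needs (2, 4, 1, 3) <= (2, 6, 2, 3) -> finishes; pool += (0, 2, 0, 1) = (2, 8, 2, 4)
  J2 needs (2, 8, 2, 3) <= (2, 8, 2, 4) -> finishes; pool += (1, 0, 0, 0) = (3, 8, 2, 4)
  J5 cannot run: need (3, 3, 0, 6) vs free (3, 8, 2, 4) (insufficient r2)
  J7 cannot run: need (0, 6, 4, 6) vs free (3, 8, 2, 4) (insufficient r3 and r2)
  J4 cannot run: need (4, 3, 7, 6) vs free (3, 8, 2, 4) (insufficient r1, r3 and r2)
Permanently blocked: J5, J7 and J4.


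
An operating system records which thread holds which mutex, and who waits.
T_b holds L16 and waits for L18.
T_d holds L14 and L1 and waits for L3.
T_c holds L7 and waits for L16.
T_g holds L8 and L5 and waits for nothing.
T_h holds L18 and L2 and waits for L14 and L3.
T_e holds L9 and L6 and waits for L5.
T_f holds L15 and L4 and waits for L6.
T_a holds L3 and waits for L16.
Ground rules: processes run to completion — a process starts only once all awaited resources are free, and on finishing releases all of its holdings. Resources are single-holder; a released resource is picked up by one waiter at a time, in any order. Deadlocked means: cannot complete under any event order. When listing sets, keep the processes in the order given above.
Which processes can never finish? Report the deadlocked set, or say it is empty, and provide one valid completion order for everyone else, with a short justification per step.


The deadlocked set is T_b, T_d, T_c, T_h and T_a.
Key observation: the loop T_b -> T_h -> T_d -> T_a -> T_b blocks itself forever; T_c waits into the deadlock from upstream.
A valid finishing order for the others: T_g, T_e, T_f.
Check, step by step:
  T_g: no waits; runs immediately, freeing L8 and L5
  T_e: everything it awaited (L5) is free; runs, freeing L9 and L6
  T_f: everything it awaited (L6) is free; runs, freeing L15 and L4


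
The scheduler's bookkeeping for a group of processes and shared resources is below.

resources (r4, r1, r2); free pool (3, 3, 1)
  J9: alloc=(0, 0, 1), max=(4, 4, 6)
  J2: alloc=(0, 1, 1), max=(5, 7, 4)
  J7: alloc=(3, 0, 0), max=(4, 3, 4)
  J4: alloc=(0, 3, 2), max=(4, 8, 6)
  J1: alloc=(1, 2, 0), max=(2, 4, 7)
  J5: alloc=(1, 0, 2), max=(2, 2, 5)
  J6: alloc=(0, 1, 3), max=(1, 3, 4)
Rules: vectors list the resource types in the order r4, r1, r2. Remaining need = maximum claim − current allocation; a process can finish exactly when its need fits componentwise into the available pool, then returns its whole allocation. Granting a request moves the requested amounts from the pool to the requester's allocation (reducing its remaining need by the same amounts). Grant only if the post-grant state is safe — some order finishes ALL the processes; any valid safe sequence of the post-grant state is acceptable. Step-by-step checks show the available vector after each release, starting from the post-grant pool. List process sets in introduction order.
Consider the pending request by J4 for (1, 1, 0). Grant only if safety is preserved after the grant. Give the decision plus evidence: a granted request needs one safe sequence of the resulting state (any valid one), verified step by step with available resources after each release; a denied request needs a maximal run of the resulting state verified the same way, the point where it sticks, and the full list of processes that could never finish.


DENY — the pretend-granted state is unsafe.
Key observation: after J6, J5, J7 the pool peaks at (6, 3, 6), and each blocked process is short somewhere: J9 on r1; J2 on r1; J4 on r1; J1 on r2.
After a pretend grant, a maximal execution: J6, J5, J7 — then nothing else fits. Step-by-step check:
  pool = (2, 2, 1)
  run J6 (needs (1, 2, 1), free (2, 2, 1)); after release of (0, 1, 3) the pool is (2, 3, 4)
  run J5 (needs (1, 2, 3), free (2, 3, 4)); after release of (1, 0, 2) the pool is (3, 3, 6)
  run J7 (needs (1, 3, 4), free (3, 3, 6)); after release of (3, 0, 0) the pool is (6, 3, 6)
  J9 still needs (4, 4, 5) but only (6, 3, 6) is free — short on r1
  J2 still needs (5, 6, 3) but only (6, 3, 6) is free — short on r1
  J4 still needs (3, 4, 4) but only (6, 3, 6) is free — short on r1
  J1 still needs (1, 2, 7) but only (6, 3, 6) is free — short on r2
Had the request been granted, J9, J2, J4 and J1 could never finish.


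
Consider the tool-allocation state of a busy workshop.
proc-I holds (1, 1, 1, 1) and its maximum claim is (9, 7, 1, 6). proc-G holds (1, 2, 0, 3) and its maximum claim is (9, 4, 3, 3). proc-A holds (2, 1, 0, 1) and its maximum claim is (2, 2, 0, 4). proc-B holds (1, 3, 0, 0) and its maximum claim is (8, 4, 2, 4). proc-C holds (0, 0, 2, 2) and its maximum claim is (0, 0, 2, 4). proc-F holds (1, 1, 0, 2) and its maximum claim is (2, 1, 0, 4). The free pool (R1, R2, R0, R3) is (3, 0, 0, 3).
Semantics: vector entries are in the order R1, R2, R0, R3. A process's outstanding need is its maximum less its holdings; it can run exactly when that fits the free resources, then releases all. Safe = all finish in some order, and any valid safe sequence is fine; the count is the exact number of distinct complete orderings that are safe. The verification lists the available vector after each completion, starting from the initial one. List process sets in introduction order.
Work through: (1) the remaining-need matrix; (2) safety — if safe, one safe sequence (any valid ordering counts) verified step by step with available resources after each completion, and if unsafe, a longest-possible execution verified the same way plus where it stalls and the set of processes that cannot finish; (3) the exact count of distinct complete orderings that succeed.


(1) Remaining need (order R1, R2, R0, R3):
  proc-I: (8, 6, 0, 5)
  proc-G: (8, 2, 3, 0)
  proc-A: (0, 1, 0, 3)
  proc-B: (7, 1, 2, 4)
  proc-C: (0, 0, 0, 2)
  proc-F: (1, 0, 0, 2)
(2) The state is UNSAFE.
Key observation: even finishing proc-F, proc-A, proc-C leaves just (6, 2, 2, 8) free — too little R1 for any of the remaining processes.
The run proc-F, proc-A, proc-C cannot be extended any further. Step-by-step check:
  pool = (3, 0, 0, 3)
  proc-F needs (1, 0, 0, 2) <= (3, 0, 0, 3) -> finishes; pool += (1, 1, 0, 2) = (4, 1, 0, 5)
  proc-A needs (0, 1, 0, 3) <= (4, 1, 0, 5) -> finishes; pool += (2, 1, 0, 1) = (6, 2, 0, 6)
  proc-C needs (0, 0, 0, 2) <= (6, 2, 0, 6) -> finishes; pool += (0, 0, 2, 2) = (6, 2, 2, 8)
  proc-I still needs (8, 6, 0, 5) but only (6, 2, 2, 8) is free — short on R1 and R2
  proc-G still needs (8, 2, 3, 0) but only (6, 2, 2, 8) is free — short on R1 and R0
  proc-B still needs (7, 1, 2, 4) but only (6, 2, 2, 8) is free — short on R1
Processes that can never finish: proc-I, proc-G and proc-B.
(3) The exact count: 0 of the possible complete orderings are safe sequences.


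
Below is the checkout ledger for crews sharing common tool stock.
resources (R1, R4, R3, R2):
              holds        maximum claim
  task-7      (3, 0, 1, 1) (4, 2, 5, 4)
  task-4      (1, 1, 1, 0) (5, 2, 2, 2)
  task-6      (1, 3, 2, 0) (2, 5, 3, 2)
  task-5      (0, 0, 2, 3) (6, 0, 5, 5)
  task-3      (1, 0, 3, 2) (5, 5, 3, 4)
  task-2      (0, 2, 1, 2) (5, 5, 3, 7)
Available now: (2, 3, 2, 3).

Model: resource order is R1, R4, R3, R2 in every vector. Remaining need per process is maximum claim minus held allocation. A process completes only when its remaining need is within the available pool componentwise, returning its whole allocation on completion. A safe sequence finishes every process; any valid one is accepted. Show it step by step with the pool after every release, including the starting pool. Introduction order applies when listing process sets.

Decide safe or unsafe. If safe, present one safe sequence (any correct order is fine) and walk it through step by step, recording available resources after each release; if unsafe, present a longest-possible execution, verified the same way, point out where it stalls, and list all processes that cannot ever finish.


The state is SAFE; one workable sequence: task-6, task-7, task-4, task-3, task-2, task-5.
Key observation: task-7 marks the first exact bind of the order: its need (1, 2, 4, 3) fits the free (3, 6, 4, 3) with zero slack on a requested resource.
Check, step by step:
  pool = (2, 3, 2, 3)
  task-6: need (1, 2, 1, 2) fits (2, 3, 2, 3); releases (1, 3, 2, 0), pool now (3, 6, 4, 3)
  task-7: need (1, 2, 4, 3) fits (3, 6, 4, 3); releases (3, 0, 1, 1), pool now (6, 6, 5, 4)
  task-4: need (4, 1, 1, 2) fits (6, 6, 5, 4); releases (1, 1, 1, 0), pool now (7, 7, 6, 4)
  task-3: need (4, 5, 0, 2) fits (7, 7, 6, 4); releases (1, 0, 3, 2), pool now (8, 7, 9, 6)
  task-2: need (5, 3, 2, 5) fits (8, 7, 9, 6); releases (0, 2, 1, 2), pool now (8, 9, 10, 8)
  task-5: need (6, 0, 3, 2) fits (8, 9, 10, 8); releases (0, 0, 2, 3), pool now (8, 9, 12, 11)


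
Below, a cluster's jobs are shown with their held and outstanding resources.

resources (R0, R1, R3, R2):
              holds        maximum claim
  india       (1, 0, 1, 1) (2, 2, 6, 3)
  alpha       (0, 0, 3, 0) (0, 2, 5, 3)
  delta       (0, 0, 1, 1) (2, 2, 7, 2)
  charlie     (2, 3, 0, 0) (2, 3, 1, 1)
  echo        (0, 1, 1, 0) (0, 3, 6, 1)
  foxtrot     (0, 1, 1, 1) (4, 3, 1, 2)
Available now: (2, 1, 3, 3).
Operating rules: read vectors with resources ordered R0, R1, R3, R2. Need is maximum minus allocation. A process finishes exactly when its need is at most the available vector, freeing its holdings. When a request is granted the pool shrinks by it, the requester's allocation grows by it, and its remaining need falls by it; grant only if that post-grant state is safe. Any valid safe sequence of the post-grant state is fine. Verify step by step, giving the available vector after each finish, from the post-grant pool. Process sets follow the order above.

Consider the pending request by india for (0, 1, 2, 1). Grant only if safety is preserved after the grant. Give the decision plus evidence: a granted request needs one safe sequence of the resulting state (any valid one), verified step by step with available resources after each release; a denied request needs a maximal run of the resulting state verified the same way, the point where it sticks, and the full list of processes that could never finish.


GRANT: granting preserves safety; a valid post-grant sequence is charlie, foxtrot, alpha, echo, delta, india.
Key observation: post-grant, (2, 0, 1, 2) remains, and an order beginning with charlie completes everyone.
Verifying the post-grant state step by step:
  pool = (2, 0, 1, 2)
  run charlie (needs (0, 0, 1, 1), free (2, 0, 1, 2)); after release of (2, 3, 0, 0) the pool is (4, 3, 1, 2)
  run foxtrot (needs (4, 2, 0, 1), free (4, 3, 1, 2)); after release of (0, 1, 1, 1) the pool is (4, 4, 2, 3)
  run alpha (needs (0, 2, 2, 3), free (4, 4, 2, 3)); after release of (0, 0, 3, 0) the pool is (4, 4, 5, 3)
  run echo (needs (0, 2, 5, 1), free (4, 4, 5, 3)); after release of (0, 1, 1, 0) the pool is (4, 5, 6, 3)
  run delta (needs (2, 2, 6, 1), free (4, 5, 6, 3)); after release of (0, 0, 1, 1) the pool is (4, 5, 7, 4)
  run india (needs (1, 1, 3, 1), free (4, 5, 7, 4)); after release of (1, 1, 3, 2) the pool is (5, 6, 10, 6)


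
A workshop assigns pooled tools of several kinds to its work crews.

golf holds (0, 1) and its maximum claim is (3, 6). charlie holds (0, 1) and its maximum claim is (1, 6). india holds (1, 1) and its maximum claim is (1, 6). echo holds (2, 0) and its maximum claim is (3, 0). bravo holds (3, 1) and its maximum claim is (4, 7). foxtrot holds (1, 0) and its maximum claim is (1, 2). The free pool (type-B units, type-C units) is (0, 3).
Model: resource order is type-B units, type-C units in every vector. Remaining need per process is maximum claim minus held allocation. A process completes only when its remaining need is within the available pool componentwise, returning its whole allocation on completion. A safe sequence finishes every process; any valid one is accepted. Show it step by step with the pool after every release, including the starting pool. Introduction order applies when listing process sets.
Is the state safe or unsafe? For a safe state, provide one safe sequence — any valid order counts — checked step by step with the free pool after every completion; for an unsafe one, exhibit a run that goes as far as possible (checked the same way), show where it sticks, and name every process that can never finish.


UNSAFE.
Key observation: after foxtrot, echo complete, (3, 3) is the best the pool ever gets, yet each leftover process wants more type-C units.
A maximal execution: foxtrot, echo — then nothing else fits. Step-by-step check:
  pool = (0, 3)
  foxtrot: need (0, 2) fits (0, 3); releases (1, 0), pool now (1, 3)
  echo: need (1, 0) fits (1, 3); releases (2, 0), pool now (3, 3)
  golf still needs (3, 5) but only (3, 3) is free — short on type-C units
  charlie still needs (1, 5) but only (3, 3) is free — short on type-C units
  india still needs (0, 5) but only (3, 3) is free — short on type-C units
  bravo still needs (1, 6) but only (3, 3) is free — short on type-C units
Never able to finish: golf, charlie, india and bravo.


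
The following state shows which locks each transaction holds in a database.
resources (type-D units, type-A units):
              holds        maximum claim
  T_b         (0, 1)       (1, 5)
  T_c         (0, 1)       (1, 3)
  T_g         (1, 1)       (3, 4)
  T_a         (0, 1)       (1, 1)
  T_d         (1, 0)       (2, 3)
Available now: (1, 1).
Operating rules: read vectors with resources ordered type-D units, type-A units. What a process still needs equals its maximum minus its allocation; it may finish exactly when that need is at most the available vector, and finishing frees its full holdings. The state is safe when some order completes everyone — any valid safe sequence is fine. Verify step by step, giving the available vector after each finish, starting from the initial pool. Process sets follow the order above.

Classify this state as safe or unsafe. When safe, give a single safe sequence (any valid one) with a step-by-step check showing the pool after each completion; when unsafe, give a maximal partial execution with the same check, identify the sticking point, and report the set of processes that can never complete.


SAFE. One safe sequence: T_a, T_c, T_d, T_g, T_b.
Key observation: the order's first zero-slack moment is T_a ((1, 0) needed, (1, 1) free — a requested resource with nothing to spare).
Check, step by step:
  pool = (1, 1)
  run T_a (needs (1, 0), free (1, 1)); after release of (0, 1) the pool is (1, 2)
  run T_c (needs (1, 2), free (1, 2)); after release of (0, 1) the pool is (1, 3)
  run T_d (needs (1, 3), free (1, 3)); after release of (1, 0) the pool is (2, 3)
  run T_g (needs (2, 3), free (2, 3)); after release of (1, 1) the pool is (3, 4)
  run T_b (needs (1, 4), free (3, 4)); after release of (0, 1) the pool is (3, 5)


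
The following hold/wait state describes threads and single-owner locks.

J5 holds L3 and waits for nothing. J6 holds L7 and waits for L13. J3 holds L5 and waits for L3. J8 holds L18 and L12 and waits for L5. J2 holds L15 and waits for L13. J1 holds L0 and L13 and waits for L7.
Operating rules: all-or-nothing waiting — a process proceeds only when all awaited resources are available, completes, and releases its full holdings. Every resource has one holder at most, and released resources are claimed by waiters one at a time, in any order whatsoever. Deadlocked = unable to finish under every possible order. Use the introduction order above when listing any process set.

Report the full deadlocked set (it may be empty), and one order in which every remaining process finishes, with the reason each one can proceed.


Deadlocked: J6, J2 and J1.
Key observation: the waits loop around J6 -> J1 -> J6 with no way out; J2 waits into the deadlock from upstream.
The rest can finish in the order J5, J3, J8.
Walking it through:
  J5 waits on nothing -> runs at once and releases L3
  J3: everything it awaited (L3) is free; runs, freeing L5
  J8: everything it awaited (L5) is free; runs, freeing L18 and L12


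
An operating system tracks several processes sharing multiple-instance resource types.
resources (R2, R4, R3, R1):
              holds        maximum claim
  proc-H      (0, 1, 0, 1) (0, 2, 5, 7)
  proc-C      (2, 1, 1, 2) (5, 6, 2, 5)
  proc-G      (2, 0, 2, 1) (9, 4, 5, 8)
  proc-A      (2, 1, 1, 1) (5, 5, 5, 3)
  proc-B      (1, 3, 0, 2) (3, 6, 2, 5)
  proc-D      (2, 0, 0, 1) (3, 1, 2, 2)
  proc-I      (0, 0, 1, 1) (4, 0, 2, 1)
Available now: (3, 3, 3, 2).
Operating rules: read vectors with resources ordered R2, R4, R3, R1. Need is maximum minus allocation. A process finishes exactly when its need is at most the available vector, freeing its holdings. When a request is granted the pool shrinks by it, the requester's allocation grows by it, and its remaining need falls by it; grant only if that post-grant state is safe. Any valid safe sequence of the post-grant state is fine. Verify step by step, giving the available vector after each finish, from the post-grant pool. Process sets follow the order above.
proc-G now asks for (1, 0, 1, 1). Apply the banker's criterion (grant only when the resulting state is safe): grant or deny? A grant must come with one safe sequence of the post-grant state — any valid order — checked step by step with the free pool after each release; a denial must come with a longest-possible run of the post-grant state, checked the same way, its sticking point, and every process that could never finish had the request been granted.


GRANT: granting preserves safety; a valid post-grant sequence is proc-D, proc-I, proc-B, proc-C, proc-A, proc-G, proc-H.
Key observation: (2, 3, 2, 1) free after granting still covers proc-D first, and each release covers the next.
Step-by-step check of the post-grant state:
  pool = (2, 3, 2, 1)
  run proc-D (needs (1, 1, 2, 1), free (2, 3, 2, 1)); after release of (2, 0, 0, 1) the pool is (4, 3, 2, 2)
  run proc-I (needs (4, 0, 1, 0), free (4, 3, 2, 2)); after release of (0, 0, 1, 1) the pool is (4, 3, 3, 3)
  run proc-B (needs (2, 3, 2, 3), free (4, 3, 3, 3)); after release of (1, 3, 0, 2) the pool is (5, 6, 3, 5)
  run proc-C (needs (3, 5, 1, 3), free (5, 6, 3, 5)); after release of (2, 1, 1, 2) the pool is (7, 7, 4, 7)
  run proc-A (needs (3, 4, 4, 2), free (7, 7, 4, 7)); after release of (2, 1, 1, 1) the pool is (9, 8, 5, 8)
  run proc-G (needs (6, 4, 2, 6), free (9, 8, 5, 8)); after release of (3, 0, 3, 2) the pool is (12, 8, 8, 10)
  run proc-H (needs (0, 1, 5, 6), free (12, 8, 8, 10)); after release of (0, 1, 0, 1) the pool is (12, 9, 8, 11)
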